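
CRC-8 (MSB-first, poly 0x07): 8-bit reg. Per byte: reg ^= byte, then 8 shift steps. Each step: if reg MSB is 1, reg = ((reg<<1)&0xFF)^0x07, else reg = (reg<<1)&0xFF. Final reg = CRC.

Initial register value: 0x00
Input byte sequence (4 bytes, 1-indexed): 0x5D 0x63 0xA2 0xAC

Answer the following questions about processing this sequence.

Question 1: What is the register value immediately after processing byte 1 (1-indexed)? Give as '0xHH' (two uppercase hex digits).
Answer: 0x94

Derivation:
After byte 1 (0x5D): reg=0x94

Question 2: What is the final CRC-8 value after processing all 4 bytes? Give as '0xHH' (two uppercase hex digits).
After byte 1 (0x5D): reg=0x94
After byte 2 (0x63): reg=0xCB
After byte 3 (0xA2): reg=0x18
After byte 4 (0xAC): reg=0x05

Answer: 0x05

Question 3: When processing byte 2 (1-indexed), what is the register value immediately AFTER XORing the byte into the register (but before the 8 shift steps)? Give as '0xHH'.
Answer: 0xF7

Derivation:
Register before byte 2: 0x94
Byte 2: 0x63
0x94 XOR 0x63 = 0xF7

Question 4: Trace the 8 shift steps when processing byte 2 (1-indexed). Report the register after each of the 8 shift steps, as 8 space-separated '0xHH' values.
After byte 1 (0x5D): reg=0x94
Register before byte 2: 0x94
After XOR with byte 0x63: 0xF7

Answer: 0xE9 0xD5 0xAD 0x5D 0xBA 0x73 0xE6 0xCB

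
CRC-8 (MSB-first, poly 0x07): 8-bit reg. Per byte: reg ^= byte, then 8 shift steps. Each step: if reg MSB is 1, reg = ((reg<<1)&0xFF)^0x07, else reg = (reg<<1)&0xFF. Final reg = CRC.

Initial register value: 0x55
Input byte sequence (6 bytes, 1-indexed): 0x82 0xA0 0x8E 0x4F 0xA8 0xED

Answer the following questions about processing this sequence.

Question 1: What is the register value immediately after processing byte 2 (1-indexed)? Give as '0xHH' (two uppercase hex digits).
Answer: 0xB8

Derivation:
After byte 1 (0x82): reg=0x2B
After byte 2 (0xA0): reg=0xB8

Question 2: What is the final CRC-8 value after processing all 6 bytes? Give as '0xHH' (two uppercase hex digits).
Answer: 0x21

Derivation:
After byte 1 (0x82): reg=0x2B
After byte 2 (0xA0): reg=0xB8
After byte 3 (0x8E): reg=0x82
After byte 4 (0x4F): reg=0x6D
After byte 5 (0xA8): reg=0x55
After byte 6 (0xED): reg=0x21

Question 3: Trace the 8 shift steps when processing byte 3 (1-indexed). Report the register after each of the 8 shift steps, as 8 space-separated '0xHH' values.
After byte 1 (0x82): reg=0x2B
After byte 2 (0xA0): reg=0xB8
Register before byte 3: 0xB8
After XOR with byte 0x8E: 0x36

Answer: 0x6C 0xD8 0xB7 0x69 0xD2 0xA3 0x41 0x82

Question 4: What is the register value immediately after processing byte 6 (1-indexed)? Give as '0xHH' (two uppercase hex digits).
Answer: 0x21

Derivation:
After byte 1 (0x82): reg=0x2B
After byte 2 (0xA0): reg=0xB8
After byte 3 (0x8E): reg=0x82
After byte 4 (0x4F): reg=0x6D
After byte 5 (0xA8): reg=0x55
After byte 6 (0xED): reg=0x21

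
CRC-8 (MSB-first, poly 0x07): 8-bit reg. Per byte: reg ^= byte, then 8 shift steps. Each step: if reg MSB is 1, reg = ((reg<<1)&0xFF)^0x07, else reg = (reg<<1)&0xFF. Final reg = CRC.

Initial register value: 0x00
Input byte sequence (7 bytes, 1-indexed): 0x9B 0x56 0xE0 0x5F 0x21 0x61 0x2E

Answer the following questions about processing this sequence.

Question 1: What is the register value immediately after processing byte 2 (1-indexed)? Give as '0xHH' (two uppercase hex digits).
Answer: 0xD3

Derivation:
After byte 1 (0x9B): reg=0xC8
After byte 2 (0x56): reg=0xD3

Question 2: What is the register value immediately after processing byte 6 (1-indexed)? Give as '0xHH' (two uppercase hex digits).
Answer: 0x6B

Derivation:
After byte 1 (0x9B): reg=0xC8
After byte 2 (0x56): reg=0xD3
After byte 3 (0xE0): reg=0x99
After byte 4 (0x5F): reg=0x5C
After byte 5 (0x21): reg=0x74
After byte 6 (0x61): reg=0x6B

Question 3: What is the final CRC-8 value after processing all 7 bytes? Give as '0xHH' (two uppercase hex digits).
Answer: 0xDC

Derivation:
After byte 1 (0x9B): reg=0xC8
After byte 2 (0x56): reg=0xD3
After byte 3 (0xE0): reg=0x99
After byte 4 (0x5F): reg=0x5C
After byte 5 (0x21): reg=0x74
After byte 6 (0x61): reg=0x6B
After byte 7 (0x2E): reg=0xDC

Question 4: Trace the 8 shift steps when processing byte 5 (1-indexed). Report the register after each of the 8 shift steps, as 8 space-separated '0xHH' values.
After byte 1 (0x9B): reg=0xC8
After byte 2 (0x56): reg=0xD3
After byte 3 (0xE0): reg=0x99
After byte 4 (0x5F): reg=0x5C
Register before byte 5: 0x5C
After XOR with byte 0x21: 0x7D

Answer: 0xFA 0xF3 0xE1 0xC5 0x8D 0x1D 0x3A 0x74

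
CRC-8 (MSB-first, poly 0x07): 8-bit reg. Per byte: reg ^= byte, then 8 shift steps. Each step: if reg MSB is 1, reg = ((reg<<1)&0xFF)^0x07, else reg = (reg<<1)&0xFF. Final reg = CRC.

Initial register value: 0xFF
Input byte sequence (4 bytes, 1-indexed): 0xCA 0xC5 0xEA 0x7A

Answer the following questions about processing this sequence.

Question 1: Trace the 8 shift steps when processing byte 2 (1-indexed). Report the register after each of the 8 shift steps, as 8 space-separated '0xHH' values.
After byte 1 (0xCA): reg=0x8B
Register before byte 2: 0x8B
After XOR with byte 0xC5: 0x4E

Answer: 0x9C 0x3F 0x7E 0xFC 0xFF 0xF9 0xF5 0xED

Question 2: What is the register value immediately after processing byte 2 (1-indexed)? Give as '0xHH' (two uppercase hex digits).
After byte 1 (0xCA): reg=0x8B
After byte 2 (0xC5): reg=0xED

Answer: 0xED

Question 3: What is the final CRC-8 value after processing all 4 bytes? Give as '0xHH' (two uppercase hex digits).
After byte 1 (0xCA): reg=0x8B
After byte 2 (0xC5): reg=0xED
After byte 3 (0xEA): reg=0x15
After byte 4 (0x7A): reg=0x0A

Answer: 0x0A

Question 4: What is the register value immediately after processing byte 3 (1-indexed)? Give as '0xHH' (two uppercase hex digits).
Answer: 0x15

Derivation:
After byte 1 (0xCA): reg=0x8B
After byte 2 (0xC5): reg=0xED
After byte 3 (0xEA): reg=0x15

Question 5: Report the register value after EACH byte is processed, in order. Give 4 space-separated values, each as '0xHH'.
0x8B 0xED 0x15 0x0A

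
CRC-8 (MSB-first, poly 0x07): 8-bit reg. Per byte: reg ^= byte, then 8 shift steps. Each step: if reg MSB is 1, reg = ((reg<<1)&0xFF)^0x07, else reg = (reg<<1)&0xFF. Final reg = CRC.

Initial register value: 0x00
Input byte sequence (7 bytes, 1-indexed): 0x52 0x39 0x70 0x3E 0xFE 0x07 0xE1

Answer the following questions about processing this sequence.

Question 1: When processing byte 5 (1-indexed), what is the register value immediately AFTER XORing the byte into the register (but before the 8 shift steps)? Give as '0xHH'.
Answer: 0xED

Derivation:
Register before byte 5: 0x13
Byte 5: 0xFE
0x13 XOR 0xFE = 0xED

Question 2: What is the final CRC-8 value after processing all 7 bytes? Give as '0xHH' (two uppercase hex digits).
Answer: 0x9D

Derivation:
After byte 1 (0x52): reg=0xB9
After byte 2 (0x39): reg=0x89
After byte 3 (0x70): reg=0xE1
After byte 4 (0x3E): reg=0x13
After byte 5 (0xFE): reg=0x8D
After byte 6 (0x07): reg=0xBF
After byte 7 (0xE1): reg=0x9D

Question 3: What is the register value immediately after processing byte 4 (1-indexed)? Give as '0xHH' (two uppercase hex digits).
After byte 1 (0x52): reg=0xB9
After byte 2 (0x39): reg=0x89
After byte 3 (0x70): reg=0xE1
After byte 4 (0x3E): reg=0x13

Answer: 0x13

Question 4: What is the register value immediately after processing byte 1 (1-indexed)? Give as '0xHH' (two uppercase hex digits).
After byte 1 (0x52): reg=0xB9

Answer: 0xB9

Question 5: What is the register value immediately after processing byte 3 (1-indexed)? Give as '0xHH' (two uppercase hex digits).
Answer: 0xE1

Derivation:
After byte 1 (0x52): reg=0xB9
After byte 2 (0x39): reg=0x89
After byte 3 (0x70): reg=0xE1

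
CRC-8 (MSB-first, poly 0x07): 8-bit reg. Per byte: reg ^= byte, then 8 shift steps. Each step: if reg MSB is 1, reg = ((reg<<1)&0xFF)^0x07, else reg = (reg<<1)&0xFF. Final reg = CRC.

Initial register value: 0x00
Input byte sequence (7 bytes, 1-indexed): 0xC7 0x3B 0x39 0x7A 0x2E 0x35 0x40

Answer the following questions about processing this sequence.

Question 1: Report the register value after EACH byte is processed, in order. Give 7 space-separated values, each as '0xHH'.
0x5B 0x27 0x5A 0xE0 0x64 0xB0 0xDE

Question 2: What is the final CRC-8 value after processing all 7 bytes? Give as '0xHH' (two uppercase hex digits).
Answer: 0xDE

Derivation:
After byte 1 (0xC7): reg=0x5B
After byte 2 (0x3B): reg=0x27
After byte 3 (0x39): reg=0x5A
After byte 4 (0x7A): reg=0xE0
After byte 5 (0x2E): reg=0x64
After byte 6 (0x35): reg=0xB0
After byte 7 (0x40): reg=0xDE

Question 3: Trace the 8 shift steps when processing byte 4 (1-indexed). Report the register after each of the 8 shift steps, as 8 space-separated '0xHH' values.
After byte 1 (0xC7): reg=0x5B
After byte 2 (0x3B): reg=0x27
After byte 3 (0x39): reg=0x5A
Register before byte 4: 0x5A
After XOR with byte 0x7A: 0x20

Answer: 0x40 0x80 0x07 0x0E 0x1C 0x38 0x70 0xE0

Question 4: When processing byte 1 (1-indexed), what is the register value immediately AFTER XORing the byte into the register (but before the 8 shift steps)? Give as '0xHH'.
Register before byte 1: 0x00
Byte 1: 0xC7
0x00 XOR 0xC7 = 0xC7

Answer: 0xC7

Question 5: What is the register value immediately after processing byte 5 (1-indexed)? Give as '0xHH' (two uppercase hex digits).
After byte 1 (0xC7): reg=0x5B
After byte 2 (0x3B): reg=0x27
After byte 3 (0x39): reg=0x5A
After byte 4 (0x7A): reg=0xE0
After byte 5 (0x2E): reg=0x64

Answer: 0x64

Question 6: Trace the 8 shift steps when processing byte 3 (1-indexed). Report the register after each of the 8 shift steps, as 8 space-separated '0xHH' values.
Answer: 0x3C 0x78 0xF0 0xE7 0xC9 0x95 0x2D 0x5A

Derivation:
After byte 1 (0xC7): reg=0x5B
After byte 2 (0x3B): reg=0x27
Register before byte 3: 0x27
After XOR with byte 0x39: 0x1E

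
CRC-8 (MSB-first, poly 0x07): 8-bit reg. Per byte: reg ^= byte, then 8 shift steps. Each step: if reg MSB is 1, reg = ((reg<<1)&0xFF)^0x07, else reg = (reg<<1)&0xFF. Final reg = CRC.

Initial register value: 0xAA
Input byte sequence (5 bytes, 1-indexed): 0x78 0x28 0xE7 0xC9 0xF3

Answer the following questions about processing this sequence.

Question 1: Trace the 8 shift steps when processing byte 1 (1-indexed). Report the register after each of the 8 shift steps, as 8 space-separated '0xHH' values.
Answer: 0xA3 0x41 0x82 0x03 0x06 0x0C 0x18 0x30

Derivation:
Register before byte 1: 0xAA
After XOR with byte 0x78: 0xD2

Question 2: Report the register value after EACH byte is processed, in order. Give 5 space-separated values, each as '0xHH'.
0x30 0x48 0x44 0xAA 0x88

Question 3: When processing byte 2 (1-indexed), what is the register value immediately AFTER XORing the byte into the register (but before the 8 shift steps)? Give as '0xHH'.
Answer: 0x18

Derivation:
Register before byte 2: 0x30
Byte 2: 0x28
0x30 XOR 0x28 = 0x18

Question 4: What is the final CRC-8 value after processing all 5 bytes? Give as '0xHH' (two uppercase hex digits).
After byte 1 (0x78): reg=0x30
After byte 2 (0x28): reg=0x48
After byte 3 (0xE7): reg=0x44
After byte 4 (0xC9): reg=0xAA
After byte 5 (0xF3): reg=0x88

Answer: 0x88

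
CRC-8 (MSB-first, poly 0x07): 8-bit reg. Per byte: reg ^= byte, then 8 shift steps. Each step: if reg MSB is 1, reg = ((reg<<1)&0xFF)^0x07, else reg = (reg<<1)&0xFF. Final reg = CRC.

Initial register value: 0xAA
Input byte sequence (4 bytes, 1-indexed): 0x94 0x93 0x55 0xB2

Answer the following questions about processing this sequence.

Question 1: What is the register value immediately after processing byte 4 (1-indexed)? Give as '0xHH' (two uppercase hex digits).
After byte 1 (0x94): reg=0xBA
After byte 2 (0x93): reg=0xDF
After byte 3 (0x55): reg=0xBF
After byte 4 (0xB2): reg=0x23

Answer: 0x23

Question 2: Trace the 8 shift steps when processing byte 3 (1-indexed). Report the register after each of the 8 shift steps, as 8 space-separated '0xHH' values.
After byte 1 (0x94): reg=0xBA
After byte 2 (0x93): reg=0xDF
Register before byte 3: 0xDF
After XOR with byte 0x55: 0x8A

Answer: 0x13 0x26 0x4C 0x98 0x37 0x6E 0xDC 0xBF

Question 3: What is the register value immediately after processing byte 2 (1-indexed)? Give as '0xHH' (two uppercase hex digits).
Answer: 0xDF

Derivation:
After byte 1 (0x94): reg=0xBA
After byte 2 (0x93): reg=0xDF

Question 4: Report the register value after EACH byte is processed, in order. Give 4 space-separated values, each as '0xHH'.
0xBA 0xDF 0xBF 0x23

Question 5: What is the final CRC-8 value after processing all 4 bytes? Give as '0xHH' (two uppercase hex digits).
After byte 1 (0x94): reg=0xBA
After byte 2 (0x93): reg=0xDF
After byte 3 (0x55): reg=0xBF
After byte 4 (0xB2): reg=0x23

Answer: 0x23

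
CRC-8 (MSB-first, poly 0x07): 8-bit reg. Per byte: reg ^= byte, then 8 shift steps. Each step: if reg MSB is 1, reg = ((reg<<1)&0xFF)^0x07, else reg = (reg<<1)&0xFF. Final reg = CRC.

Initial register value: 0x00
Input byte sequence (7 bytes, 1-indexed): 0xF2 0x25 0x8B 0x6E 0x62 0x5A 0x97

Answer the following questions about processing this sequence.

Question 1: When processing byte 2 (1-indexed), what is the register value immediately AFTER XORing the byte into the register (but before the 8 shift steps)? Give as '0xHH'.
Answer: 0xF5

Derivation:
Register before byte 2: 0xD0
Byte 2: 0x25
0xD0 XOR 0x25 = 0xF5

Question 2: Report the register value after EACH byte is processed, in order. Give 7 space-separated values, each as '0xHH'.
0xD0 0xC5 0xED 0x80 0xA0 0xE8 0x7A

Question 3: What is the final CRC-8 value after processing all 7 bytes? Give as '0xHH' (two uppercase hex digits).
After byte 1 (0xF2): reg=0xD0
After byte 2 (0x25): reg=0xC5
After byte 3 (0x8B): reg=0xED
After byte 4 (0x6E): reg=0x80
After byte 5 (0x62): reg=0xA0
After byte 6 (0x5A): reg=0xE8
After byte 7 (0x97): reg=0x7A

Answer: 0x7A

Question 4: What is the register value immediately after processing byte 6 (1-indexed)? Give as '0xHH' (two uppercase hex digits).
After byte 1 (0xF2): reg=0xD0
After byte 2 (0x25): reg=0xC5
After byte 3 (0x8B): reg=0xED
After byte 4 (0x6E): reg=0x80
After byte 5 (0x62): reg=0xA0
After byte 6 (0x5A): reg=0xE8

Answer: 0xE8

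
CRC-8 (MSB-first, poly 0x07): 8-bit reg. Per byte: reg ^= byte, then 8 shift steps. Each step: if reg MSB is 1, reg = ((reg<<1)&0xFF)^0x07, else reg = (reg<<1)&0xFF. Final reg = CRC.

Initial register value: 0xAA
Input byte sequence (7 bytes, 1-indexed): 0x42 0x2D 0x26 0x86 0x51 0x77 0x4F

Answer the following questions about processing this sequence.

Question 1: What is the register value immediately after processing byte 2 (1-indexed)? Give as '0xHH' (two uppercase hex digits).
After byte 1 (0x42): reg=0x96
After byte 2 (0x2D): reg=0x28

Answer: 0x28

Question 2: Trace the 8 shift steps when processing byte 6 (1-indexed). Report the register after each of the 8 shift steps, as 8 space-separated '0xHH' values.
After byte 1 (0x42): reg=0x96
After byte 2 (0x2D): reg=0x28
After byte 3 (0x26): reg=0x2A
After byte 4 (0x86): reg=0x4D
After byte 5 (0x51): reg=0x54
Register before byte 6: 0x54
After XOR with byte 0x77: 0x23

Answer: 0x46 0x8C 0x1F 0x3E 0x7C 0xF8 0xF7 0xE9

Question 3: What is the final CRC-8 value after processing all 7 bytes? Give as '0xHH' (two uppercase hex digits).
After byte 1 (0x42): reg=0x96
After byte 2 (0x2D): reg=0x28
After byte 3 (0x26): reg=0x2A
After byte 4 (0x86): reg=0x4D
After byte 5 (0x51): reg=0x54
After byte 6 (0x77): reg=0xE9
After byte 7 (0x4F): reg=0x7B

Answer: 0x7B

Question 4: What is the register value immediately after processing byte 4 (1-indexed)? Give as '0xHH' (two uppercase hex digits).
After byte 1 (0x42): reg=0x96
After byte 2 (0x2D): reg=0x28
After byte 3 (0x26): reg=0x2A
After byte 4 (0x86): reg=0x4D

Answer: 0x4D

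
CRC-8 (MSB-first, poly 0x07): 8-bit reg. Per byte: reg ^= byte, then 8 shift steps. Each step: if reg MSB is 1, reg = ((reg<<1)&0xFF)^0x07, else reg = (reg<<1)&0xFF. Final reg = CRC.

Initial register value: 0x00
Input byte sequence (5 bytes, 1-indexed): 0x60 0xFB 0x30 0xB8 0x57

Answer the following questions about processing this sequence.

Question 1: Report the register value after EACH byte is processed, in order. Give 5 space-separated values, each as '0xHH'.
0x27 0x1A 0xD6 0x0D 0x81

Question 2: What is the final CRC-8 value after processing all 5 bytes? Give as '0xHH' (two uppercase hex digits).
Answer: 0x81

Derivation:
After byte 1 (0x60): reg=0x27
After byte 2 (0xFB): reg=0x1A
After byte 3 (0x30): reg=0xD6
After byte 4 (0xB8): reg=0x0D
After byte 5 (0x57): reg=0x81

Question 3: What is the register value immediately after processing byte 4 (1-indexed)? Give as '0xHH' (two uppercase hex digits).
After byte 1 (0x60): reg=0x27
After byte 2 (0xFB): reg=0x1A
After byte 3 (0x30): reg=0xD6
After byte 4 (0xB8): reg=0x0D

Answer: 0x0D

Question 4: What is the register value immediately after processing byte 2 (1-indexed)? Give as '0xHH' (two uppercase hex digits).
Answer: 0x1A

Derivation:
After byte 1 (0x60): reg=0x27
After byte 2 (0xFB): reg=0x1A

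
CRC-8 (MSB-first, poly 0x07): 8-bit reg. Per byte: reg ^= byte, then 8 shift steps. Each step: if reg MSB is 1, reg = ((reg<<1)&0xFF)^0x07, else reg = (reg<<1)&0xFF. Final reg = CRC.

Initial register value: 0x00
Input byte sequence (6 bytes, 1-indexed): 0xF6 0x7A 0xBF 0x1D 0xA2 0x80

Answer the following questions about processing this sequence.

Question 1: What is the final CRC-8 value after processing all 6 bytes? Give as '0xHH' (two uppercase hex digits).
Answer: 0x48

Derivation:
After byte 1 (0xF6): reg=0xCC
After byte 2 (0x7A): reg=0x0B
After byte 3 (0xBF): reg=0x05
After byte 4 (0x1D): reg=0x48
After byte 5 (0xA2): reg=0x98
After byte 6 (0x80): reg=0x48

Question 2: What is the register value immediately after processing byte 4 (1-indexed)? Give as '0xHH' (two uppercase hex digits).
After byte 1 (0xF6): reg=0xCC
After byte 2 (0x7A): reg=0x0B
After byte 3 (0xBF): reg=0x05
After byte 4 (0x1D): reg=0x48

Answer: 0x48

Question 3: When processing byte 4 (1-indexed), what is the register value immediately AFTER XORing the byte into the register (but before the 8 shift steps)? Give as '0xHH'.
Answer: 0x18

Derivation:
Register before byte 4: 0x05
Byte 4: 0x1D
0x05 XOR 0x1D = 0x18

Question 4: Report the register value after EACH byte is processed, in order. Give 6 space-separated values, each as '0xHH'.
0xCC 0x0B 0x05 0x48 0x98 0x48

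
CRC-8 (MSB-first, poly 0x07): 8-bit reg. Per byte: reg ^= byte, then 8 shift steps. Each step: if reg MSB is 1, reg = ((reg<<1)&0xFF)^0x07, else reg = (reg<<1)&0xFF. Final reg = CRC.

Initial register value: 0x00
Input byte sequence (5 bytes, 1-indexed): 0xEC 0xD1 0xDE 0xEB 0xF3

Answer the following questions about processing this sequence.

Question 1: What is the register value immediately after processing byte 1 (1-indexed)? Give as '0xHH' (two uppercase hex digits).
After byte 1 (0xEC): reg=0x8A

Answer: 0x8A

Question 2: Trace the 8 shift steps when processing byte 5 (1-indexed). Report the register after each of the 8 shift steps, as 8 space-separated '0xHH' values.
After byte 1 (0xEC): reg=0x8A
After byte 2 (0xD1): reg=0x86
After byte 3 (0xDE): reg=0x8F
After byte 4 (0xEB): reg=0x3B
Register before byte 5: 0x3B
After XOR with byte 0xF3: 0xC8

Answer: 0x97 0x29 0x52 0xA4 0x4F 0x9E 0x3B 0x76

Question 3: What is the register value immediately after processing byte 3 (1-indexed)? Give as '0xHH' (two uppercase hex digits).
After byte 1 (0xEC): reg=0x8A
After byte 2 (0xD1): reg=0x86
After byte 3 (0xDE): reg=0x8F

Answer: 0x8F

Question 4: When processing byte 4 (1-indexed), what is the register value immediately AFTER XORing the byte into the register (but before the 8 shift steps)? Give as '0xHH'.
Answer: 0x64

Derivation:
Register before byte 4: 0x8F
Byte 4: 0xEB
0x8F XOR 0xEB = 0x64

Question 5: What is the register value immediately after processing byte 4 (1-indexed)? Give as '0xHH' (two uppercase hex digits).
Answer: 0x3B

Derivation:
After byte 1 (0xEC): reg=0x8A
After byte 2 (0xD1): reg=0x86
After byte 3 (0xDE): reg=0x8F
After byte 4 (0xEB): reg=0x3B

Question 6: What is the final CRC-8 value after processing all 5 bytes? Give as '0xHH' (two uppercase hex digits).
After byte 1 (0xEC): reg=0x8A
After byte 2 (0xD1): reg=0x86
After byte 3 (0xDE): reg=0x8F
After byte 4 (0xEB): reg=0x3B
After byte 5 (0xF3): reg=0x76

Answer: 0x76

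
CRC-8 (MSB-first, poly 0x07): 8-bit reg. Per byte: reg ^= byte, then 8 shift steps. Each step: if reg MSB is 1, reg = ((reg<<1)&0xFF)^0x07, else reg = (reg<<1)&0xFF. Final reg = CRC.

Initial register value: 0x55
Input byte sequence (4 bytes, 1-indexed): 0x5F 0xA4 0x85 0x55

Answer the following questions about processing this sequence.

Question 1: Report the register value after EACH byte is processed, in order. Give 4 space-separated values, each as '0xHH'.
0x36 0xF7 0x59 0x24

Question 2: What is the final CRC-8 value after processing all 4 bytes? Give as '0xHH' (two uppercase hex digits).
Answer: 0x24

Derivation:
After byte 1 (0x5F): reg=0x36
After byte 2 (0xA4): reg=0xF7
After byte 3 (0x85): reg=0x59
After byte 4 (0x55): reg=0x24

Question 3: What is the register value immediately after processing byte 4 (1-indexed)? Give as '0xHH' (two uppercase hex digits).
After byte 1 (0x5F): reg=0x36
After byte 2 (0xA4): reg=0xF7
After byte 3 (0x85): reg=0x59
After byte 4 (0x55): reg=0x24

Answer: 0x24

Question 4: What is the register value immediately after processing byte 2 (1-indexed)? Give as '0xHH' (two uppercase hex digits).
Answer: 0xF7

Derivation:
After byte 1 (0x5F): reg=0x36
After byte 2 (0xA4): reg=0xF7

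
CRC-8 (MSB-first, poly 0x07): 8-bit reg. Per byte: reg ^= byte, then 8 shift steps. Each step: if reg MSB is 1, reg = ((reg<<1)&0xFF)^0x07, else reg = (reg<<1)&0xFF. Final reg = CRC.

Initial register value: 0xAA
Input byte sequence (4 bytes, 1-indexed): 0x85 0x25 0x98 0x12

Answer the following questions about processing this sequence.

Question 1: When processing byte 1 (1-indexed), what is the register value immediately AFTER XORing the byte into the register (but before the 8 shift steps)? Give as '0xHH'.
Register before byte 1: 0xAA
Byte 1: 0x85
0xAA XOR 0x85 = 0x2F

Answer: 0x2F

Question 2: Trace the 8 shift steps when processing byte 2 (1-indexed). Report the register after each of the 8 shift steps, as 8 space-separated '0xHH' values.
Answer: 0xD7 0xA9 0x55 0xAA 0x53 0xA6 0x4B 0x96

Derivation:
After byte 1 (0x85): reg=0xCD
Register before byte 2: 0xCD
After XOR with byte 0x25: 0xE8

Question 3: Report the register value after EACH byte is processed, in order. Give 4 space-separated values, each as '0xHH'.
0xCD 0x96 0x2A 0xA8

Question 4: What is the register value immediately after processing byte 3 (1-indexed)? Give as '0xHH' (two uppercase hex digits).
After byte 1 (0x85): reg=0xCD
After byte 2 (0x25): reg=0x96
After byte 3 (0x98): reg=0x2A

Answer: 0x2A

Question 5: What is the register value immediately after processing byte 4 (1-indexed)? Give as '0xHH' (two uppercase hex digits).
After byte 1 (0x85): reg=0xCD
After byte 2 (0x25): reg=0x96
After byte 3 (0x98): reg=0x2A
After byte 4 (0x12): reg=0xA8

Answer: 0xA8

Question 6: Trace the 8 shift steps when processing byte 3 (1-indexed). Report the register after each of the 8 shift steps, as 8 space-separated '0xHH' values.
After byte 1 (0x85): reg=0xCD
After byte 2 (0x25): reg=0x96
Register before byte 3: 0x96
After XOR with byte 0x98: 0x0E

Answer: 0x1C 0x38 0x70 0xE0 0xC7 0x89 0x15 0x2A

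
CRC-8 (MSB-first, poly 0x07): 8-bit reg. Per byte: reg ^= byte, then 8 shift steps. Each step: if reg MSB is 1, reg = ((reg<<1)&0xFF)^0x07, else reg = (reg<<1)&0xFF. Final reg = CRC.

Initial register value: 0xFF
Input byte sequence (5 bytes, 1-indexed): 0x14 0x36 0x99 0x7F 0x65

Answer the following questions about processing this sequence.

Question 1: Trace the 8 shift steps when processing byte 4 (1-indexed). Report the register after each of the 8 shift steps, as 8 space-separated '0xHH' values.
After byte 1 (0x14): reg=0x9F
After byte 2 (0x36): reg=0x56
After byte 3 (0x99): reg=0x63
Register before byte 4: 0x63
After XOR with byte 0x7F: 0x1C

Answer: 0x38 0x70 0xE0 0xC7 0x89 0x15 0x2A 0x54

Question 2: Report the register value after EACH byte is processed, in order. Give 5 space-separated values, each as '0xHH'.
0x9F 0x56 0x63 0x54 0x97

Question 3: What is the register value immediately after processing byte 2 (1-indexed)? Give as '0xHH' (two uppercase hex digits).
After byte 1 (0x14): reg=0x9F
After byte 2 (0x36): reg=0x56

Answer: 0x56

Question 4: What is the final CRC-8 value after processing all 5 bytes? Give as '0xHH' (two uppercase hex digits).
After byte 1 (0x14): reg=0x9F
After byte 2 (0x36): reg=0x56
After byte 3 (0x99): reg=0x63
After byte 4 (0x7F): reg=0x54
After byte 5 (0x65): reg=0x97

Answer: 0x97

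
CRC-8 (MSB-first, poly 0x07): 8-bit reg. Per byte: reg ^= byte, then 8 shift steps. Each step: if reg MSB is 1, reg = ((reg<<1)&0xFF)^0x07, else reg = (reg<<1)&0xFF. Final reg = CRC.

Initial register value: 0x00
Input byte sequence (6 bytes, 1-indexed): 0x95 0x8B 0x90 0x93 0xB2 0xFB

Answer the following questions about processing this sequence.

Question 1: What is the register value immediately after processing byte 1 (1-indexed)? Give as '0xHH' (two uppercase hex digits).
After byte 1 (0x95): reg=0xE2

Answer: 0xE2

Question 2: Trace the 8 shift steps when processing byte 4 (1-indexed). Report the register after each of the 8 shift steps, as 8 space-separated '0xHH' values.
After byte 1 (0x95): reg=0xE2
After byte 2 (0x8B): reg=0x18
After byte 3 (0x90): reg=0xB1
Register before byte 4: 0xB1
After XOR with byte 0x93: 0x22

Answer: 0x44 0x88 0x17 0x2E 0x5C 0xB8 0x77 0xEE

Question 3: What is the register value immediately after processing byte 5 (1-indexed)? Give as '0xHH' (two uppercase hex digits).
Answer: 0x93

Derivation:
After byte 1 (0x95): reg=0xE2
After byte 2 (0x8B): reg=0x18
After byte 3 (0x90): reg=0xB1
After byte 4 (0x93): reg=0xEE
After byte 5 (0xB2): reg=0x93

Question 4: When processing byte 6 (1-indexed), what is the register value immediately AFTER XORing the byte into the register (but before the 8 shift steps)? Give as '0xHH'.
Register before byte 6: 0x93
Byte 6: 0xFB
0x93 XOR 0xFB = 0x68

Answer: 0x68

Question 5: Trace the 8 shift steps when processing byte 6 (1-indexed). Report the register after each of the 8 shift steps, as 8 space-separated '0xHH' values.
After byte 1 (0x95): reg=0xE2
After byte 2 (0x8B): reg=0x18
After byte 3 (0x90): reg=0xB1
After byte 4 (0x93): reg=0xEE
After byte 5 (0xB2): reg=0x93
Register before byte 6: 0x93
After XOR with byte 0xFB: 0x68

Answer: 0xD0 0xA7 0x49 0x92 0x23 0x46 0x8C 0x1F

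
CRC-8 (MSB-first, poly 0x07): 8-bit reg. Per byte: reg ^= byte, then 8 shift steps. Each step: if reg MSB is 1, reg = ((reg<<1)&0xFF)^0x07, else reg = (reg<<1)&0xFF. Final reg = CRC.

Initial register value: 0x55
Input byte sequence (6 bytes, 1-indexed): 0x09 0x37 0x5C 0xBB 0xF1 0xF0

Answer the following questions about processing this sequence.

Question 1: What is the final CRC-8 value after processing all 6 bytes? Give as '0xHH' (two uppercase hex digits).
After byte 1 (0x09): reg=0x93
After byte 2 (0x37): reg=0x75
After byte 3 (0x5C): reg=0xDF
After byte 4 (0xBB): reg=0x3B
After byte 5 (0xF1): reg=0x78
After byte 6 (0xF0): reg=0xB1

Answer: 0xB1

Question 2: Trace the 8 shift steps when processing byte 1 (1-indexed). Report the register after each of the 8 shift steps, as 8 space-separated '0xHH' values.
Register before byte 1: 0x55
After XOR with byte 0x09: 0x5C

Answer: 0xB8 0x77 0xEE 0xDB 0xB1 0x65 0xCA 0x93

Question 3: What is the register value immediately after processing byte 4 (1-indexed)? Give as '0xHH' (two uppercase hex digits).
After byte 1 (0x09): reg=0x93
After byte 2 (0x37): reg=0x75
After byte 3 (0x5C): reg=0xDF
After byte 4 (0xBB): reg=0x3B

Answer: 0x3B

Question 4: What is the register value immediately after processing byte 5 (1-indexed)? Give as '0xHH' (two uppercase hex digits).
Answer: 0x78

Derivation:
After byte 1 (0x09): reg=0x93
After byte 2 (0x37): reg=0x75
After byte 3 (0x5C): reg=0xDF
After byte 4 (0xBB): reg=0x3B
After byte 5 (0xF1): reg=0x78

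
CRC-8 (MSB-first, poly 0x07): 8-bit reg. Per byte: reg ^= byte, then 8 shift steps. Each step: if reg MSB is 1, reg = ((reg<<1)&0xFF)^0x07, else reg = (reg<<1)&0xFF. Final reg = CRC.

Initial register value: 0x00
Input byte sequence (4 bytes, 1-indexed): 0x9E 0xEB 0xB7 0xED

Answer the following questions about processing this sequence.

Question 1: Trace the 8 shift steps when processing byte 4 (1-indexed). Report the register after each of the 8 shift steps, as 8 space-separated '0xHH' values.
After byte 1 (0x9E): reg=0xD3
After byte 2 (0xEB): reg=0xA8
After byte 3 (0xB7): reg=0x5D
Register before byte 4: 0x5D
After XOR with byte 0xED: 0xB0

Answer: 0x67 0xCE 0x9B 0x31 0x62 0xC4 0x8F 0x19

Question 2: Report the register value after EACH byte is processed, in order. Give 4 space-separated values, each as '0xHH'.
0xD3 0xA8 0x5D 0x19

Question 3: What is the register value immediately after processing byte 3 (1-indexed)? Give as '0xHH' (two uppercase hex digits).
After byte 1 (0x9E): reg=0xD3
After byte 2 (0xEB): reg=0xA8
After byte 3 (0xB7): reg=0x5D

Answer: 0x5D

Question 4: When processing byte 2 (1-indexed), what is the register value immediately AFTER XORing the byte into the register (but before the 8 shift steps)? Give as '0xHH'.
Register before byte 2: 0xD3
Byte 2: 0xEB
0xD3 XOR 0xEB = 0x38

Answer: 0x38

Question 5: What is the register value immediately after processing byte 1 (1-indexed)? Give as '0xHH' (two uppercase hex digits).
Answer: 0xD3

Derivation:
After byte 1 (0x9E): reg=0xD3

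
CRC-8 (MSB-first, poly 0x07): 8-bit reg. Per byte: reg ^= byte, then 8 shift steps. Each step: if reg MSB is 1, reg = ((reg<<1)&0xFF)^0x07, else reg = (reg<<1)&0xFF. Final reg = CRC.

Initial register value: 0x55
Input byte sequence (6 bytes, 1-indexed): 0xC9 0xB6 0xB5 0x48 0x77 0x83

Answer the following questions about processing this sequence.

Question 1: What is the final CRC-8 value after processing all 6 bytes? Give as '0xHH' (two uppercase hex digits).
After byte 1 (0xC9): reg=0xDD
After byte 2 (0xB6): reg=0x16
After byte 3 (0xB5): reg=0x60
After byte 4 (0x48): reg=0xD8
After byte 5 (0x77): reg=0x44
After byte 6 (0x83): reg=0x5B

Answer: 0x5B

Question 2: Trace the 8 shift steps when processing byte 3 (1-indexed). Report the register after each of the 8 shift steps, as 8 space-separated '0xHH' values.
After byte 1 (0xC9): reg=0xDD
After byte 2 (0xB6): reg=0x16
Register before byte 3: 0x16
After XOR with byte 0xB5: 0xA3

Answer: 0x41 0x82 0x03 0x06 0x0C 0x18 0x30 0x60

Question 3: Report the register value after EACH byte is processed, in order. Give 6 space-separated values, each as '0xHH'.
0xDD 0x16 0x60 0xD8 0x44 0x5B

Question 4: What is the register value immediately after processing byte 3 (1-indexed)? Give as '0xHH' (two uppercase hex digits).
Answer: 0x60

Derivation:
After byte 1 (0xC9): reg=0xDD
After byte 2 (0xB6): reg=0x16
After byte 3 (0xB5): reg=0x60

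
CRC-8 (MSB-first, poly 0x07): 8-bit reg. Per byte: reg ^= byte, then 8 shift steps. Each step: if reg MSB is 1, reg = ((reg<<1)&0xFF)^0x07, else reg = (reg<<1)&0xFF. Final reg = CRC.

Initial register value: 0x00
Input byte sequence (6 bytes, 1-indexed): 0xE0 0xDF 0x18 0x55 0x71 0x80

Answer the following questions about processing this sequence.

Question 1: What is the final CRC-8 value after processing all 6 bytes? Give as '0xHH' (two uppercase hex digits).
Answer: 0xF1

Derivation:
After byte 1 (0xE0): reg=0xAE
After byte 2 (0xDF): reg=0x50
After byte 3 (0x18): reg=0xFF
After byte 4 (0x55): reg=0x5F
After byte 5 (0x71): reg=0xCA
After byte 6 (0x80): reg=0xF1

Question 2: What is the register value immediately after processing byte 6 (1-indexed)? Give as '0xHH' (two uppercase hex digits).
Answer: 0xF1

Derivation:
After byte 1 (0xE0): reg=0xAE
After byte 2 (0xDF): reg=0x50
After byte 3 (0x18): reg=0xFF
After byte 4 (0x55): reg=0x5F
After byte 5 (0x71): reg=0xCA
After byte 6 (0x80): reg=0xF1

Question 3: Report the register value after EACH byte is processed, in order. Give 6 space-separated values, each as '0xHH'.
0xAE 0x50 0xFF 0x5F 0xCA 0xF1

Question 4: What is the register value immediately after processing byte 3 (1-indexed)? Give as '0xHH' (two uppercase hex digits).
After byte 1 (0xE0): reg=0xAE
After byte 2 (0xDF): reg=0x50
After byte 3 (0x18): reg=0xFF

Answer: 0xFF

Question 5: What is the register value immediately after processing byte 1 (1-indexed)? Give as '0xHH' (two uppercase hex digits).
Answer: 0xAE

Derivation:
After byte 1 (0xE0): reg=0xAE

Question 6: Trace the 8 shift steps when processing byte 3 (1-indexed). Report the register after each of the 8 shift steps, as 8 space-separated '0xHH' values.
After byte 1 (0xE0): reg=0xAE
After byte 2 (0xDF): reg=0x50
Register before byte 3: 0x50
After XOR with byte 0x18: 0x48

Answer: 0x90 0x27 0x4E 0x9C 0x3F 0x7E 0xFC 0xFF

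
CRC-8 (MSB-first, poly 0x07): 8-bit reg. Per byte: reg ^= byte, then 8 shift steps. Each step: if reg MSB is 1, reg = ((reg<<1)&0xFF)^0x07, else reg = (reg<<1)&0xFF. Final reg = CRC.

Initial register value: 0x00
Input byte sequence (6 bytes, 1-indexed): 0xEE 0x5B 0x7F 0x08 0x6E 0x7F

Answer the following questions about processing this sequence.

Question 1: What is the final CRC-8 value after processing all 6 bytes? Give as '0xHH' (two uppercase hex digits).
Answer: 0xB5

Derivation:
After byte 1 (0xEE): reg=0x84
After byte 2 (0x5B): reg=0x13
After byte 3 (0x7F): reg=0x03
After byte 4 (0x08): reg=0x31
After byte 5 (0x6E): reg=0x9A
After byte 6 (0x7F): reg=0xB5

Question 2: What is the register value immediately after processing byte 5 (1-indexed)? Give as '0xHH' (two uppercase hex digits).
After byte 1 (0xEE): reg=0x84
After byte 2 (0x5B): reg=0x13
After byte 3 (0x7F): reg=0x03
After byte 4 (0x08): reg=0x31
After byte 5 (0x6E): reg=0x9A

Answer: 0x9A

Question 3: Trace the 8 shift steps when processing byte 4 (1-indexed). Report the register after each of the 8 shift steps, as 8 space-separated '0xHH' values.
After byte 1 (0xEE): reg=0x84
After byte 2 (0x5B): reg=0x13
After byte 3 (0x7F): reg=0x03
Register before byte 4: 0x03
After XOR with byte 0x08: 0x0B

Answer: 0x16 0x2C 0x58 0xB0 0x67 0xCE 0x9B 0x31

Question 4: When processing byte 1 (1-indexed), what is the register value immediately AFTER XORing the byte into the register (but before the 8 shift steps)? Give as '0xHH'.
Answer: 0xEE

Derivation:
Register before byte 1: 0x00
Byte 1: 0xEE
0x00 XOR 0xEE = 0xEE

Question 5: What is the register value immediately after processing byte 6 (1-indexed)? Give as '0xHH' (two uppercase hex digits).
Answer: 0xB5

Derivation:
After byte 1 (0xEE): reg=0x84
After byte 2 (0x5B): reg=0x13
After byte 3 (0x7F): reg=0x03
After byte 4 (0x08): reg=0x31
After byte 5 (0x6E): reg=0x9A
After byte 6 (0x7F): reg=0xB5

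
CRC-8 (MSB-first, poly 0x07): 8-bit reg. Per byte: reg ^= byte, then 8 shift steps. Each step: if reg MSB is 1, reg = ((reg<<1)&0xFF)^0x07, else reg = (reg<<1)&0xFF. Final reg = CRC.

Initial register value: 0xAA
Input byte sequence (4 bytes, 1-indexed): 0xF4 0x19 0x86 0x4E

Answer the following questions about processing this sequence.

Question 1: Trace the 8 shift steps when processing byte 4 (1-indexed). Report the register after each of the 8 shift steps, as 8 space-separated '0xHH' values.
After byte 1 (0xF4): reg=0x9D
After byte 2 (0x19): reg=0x95
After byte 3 (0x86): reg=0x79
Register before byte 4: 0x79
After XOR with byte 0x4E: 0x37

Answer: 0x6E 0xDC 0xBF 0x79 0xF2 0xE3 0xC1 0x85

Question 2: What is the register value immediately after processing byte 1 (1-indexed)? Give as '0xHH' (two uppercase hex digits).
Answer: 0x9D

Derivation:
After byte 1 (0xF4): reg=0x9D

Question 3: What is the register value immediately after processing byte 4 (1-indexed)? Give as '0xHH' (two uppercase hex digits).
After byte 1 (0xF4): reg=0x9D
After byte 2 (0x19): reg=0x95
After byte 3 (0x86): reg=0x79
After byte 4 (0x4E): reg=0x85

Answer: 0x85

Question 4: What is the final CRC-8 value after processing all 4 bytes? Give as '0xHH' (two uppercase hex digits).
Answer: 0x85

Derivation:
After byte 1 (0xF4): reg=0x9D
After byte 2 (0x19): reg=0x95
After byte 3 (0x86): reg=0x79
After byte 4 (0x4E): reg=0x85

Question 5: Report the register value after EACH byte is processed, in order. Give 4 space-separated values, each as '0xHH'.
0x9D 0x95 0x79 0x85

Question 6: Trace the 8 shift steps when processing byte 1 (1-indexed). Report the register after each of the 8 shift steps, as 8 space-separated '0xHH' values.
Register before byte 1: 0xAA
After XOR with byte 0xF4: 0x5E

Answer: 0xBC 0x7F 0xFE 0xFB 0xF1 0xE5 0xCD 0x9D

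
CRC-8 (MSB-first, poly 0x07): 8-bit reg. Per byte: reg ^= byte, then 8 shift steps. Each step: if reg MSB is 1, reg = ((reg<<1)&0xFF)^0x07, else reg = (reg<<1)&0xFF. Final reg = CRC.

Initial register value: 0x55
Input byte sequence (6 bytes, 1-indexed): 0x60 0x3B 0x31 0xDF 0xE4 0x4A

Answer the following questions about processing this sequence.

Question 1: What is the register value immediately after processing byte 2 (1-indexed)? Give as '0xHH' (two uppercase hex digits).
Answer: 0x19

Derivation:
After byte 1 (0x60): reg=0x8B
After byte 2 (0x3B): reg=0x19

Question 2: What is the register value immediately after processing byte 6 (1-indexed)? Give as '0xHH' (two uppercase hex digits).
Answer: 0xF0

Derivation:
After byte 1 (0x60): reg=0x8B
After byte 2 (0x3B): reg=0x19
After byte 3 (0x31): reg=0xD8
After byte 4 (0xDF): reg=0x15
After byte 5 (0xE4): reg=0xD9
After byte 6 (0x4A): reg=0xF0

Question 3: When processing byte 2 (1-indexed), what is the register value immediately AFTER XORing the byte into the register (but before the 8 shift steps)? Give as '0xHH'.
Register before byte 2: 0x8B
Byte 2: 0x3B
0x8B XOR 0x3B = 0xB0

Answer: 0xB0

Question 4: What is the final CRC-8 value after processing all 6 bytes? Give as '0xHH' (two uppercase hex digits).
Answer: 0xF0

Derivation:
After byte 1 (0x60): reg=0x8B
After byte 2 (0x3B): reg=0x19
After byte 3 (0x31): reg=0xD8
After byte 4 (0xDF): reg=0x15
After byte 5 (0xE4): reg=0xD9
After byte 6 (0x4A): reg=0xF0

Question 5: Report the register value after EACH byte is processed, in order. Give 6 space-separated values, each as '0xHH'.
0x8B 0x19 0xD8 0x15 0xD9 0xF0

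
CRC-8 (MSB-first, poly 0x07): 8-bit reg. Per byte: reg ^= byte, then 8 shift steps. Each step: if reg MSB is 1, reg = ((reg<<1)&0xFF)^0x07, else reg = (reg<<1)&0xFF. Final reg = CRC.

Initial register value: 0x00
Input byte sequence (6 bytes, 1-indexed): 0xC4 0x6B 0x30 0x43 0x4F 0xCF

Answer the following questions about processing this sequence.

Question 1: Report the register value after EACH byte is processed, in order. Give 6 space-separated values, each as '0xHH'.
0x52 0xAF 0xD4 0xEC 0x60 0x44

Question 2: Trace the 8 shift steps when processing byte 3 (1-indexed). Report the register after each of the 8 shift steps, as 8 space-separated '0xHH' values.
Answer: 0x39 0x72 0xE4 0xCF 0x99 0x35 0x6A 0xD4

Derivation:
After byte 1 (0xC4): reg=0x52
After byte 2 (0x6B): reg=0xAF
Register before byte 3: 0xAF
After XOR with byte 0x30: 0x9F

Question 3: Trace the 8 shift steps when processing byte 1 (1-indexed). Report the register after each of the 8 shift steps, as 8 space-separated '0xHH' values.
Answer: 0x8F 0x19 0x32 0x64 0xC8 0x97 0x29 0x52

Derivation:
Register before byte 1: 0x00
After XOR with byte 0xC4: 0xC4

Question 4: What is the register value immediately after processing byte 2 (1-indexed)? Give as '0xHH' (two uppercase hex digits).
After byte 1 (0xC4): reg=0x52
After byte 2 (0x6B): reg=0xAF

Answer: 0xAF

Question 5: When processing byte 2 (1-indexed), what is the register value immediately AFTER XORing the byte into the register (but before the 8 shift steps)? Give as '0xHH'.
Register before byte 2: 0x52
Byte 2: 0x6B
0x52 XOR 0x6B = 0x39

Answer: 0x39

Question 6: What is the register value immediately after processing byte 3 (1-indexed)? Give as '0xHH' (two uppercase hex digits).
After byte 1 (0xC4): reg=0x52
After byte 2 (0x6B): reg=0xAF
After byte 3 (0x30): reg=0xD4

Answer: 0xD4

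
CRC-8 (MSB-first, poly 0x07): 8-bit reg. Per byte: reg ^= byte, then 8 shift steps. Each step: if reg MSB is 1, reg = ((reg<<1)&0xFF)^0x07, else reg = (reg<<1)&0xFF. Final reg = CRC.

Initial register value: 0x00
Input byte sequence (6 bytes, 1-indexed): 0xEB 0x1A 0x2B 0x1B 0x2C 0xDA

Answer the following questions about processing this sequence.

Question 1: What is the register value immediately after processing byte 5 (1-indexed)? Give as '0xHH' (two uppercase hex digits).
Answer: 0xD4

Derivation:
After byte 1 (0xEB): reg=0x9F
After byte 2 (0x1A): reg=0x92
After byte 3 (0x2B): reg=0x26
After byte 4 (0x1B): reg=0xB3
After byte 5 (0x2C): reg=0xD4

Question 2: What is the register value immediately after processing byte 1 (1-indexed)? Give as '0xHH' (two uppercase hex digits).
After byte 1 (0xEB): reg=0x9F

Answer: 0x9F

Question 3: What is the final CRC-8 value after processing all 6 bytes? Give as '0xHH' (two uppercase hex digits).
Answer: 0x2A

Derivation:
After byte 1 (0xEB): reg=0x9F
After byte 2 (0x1A): reg=0x92
After byte 3 (0x2B): reg=0x26
After byte 4 (0x1B): reg=0xB3
After byte 5 (0x2C): reg=0xD4
After byte 6 (0xDA): reg=0x2A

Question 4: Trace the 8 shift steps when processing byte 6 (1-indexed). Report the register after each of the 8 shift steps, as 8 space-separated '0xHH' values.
After byte 1 (0xEB): reg=0x9F
After byte 2 (0x1A): reg=0x92
After byte 3 (0x2B): reg=0x26
After byte 4 (0x1B): reg=0xB3
After byte 5 (0x2C): reg=0xD4
Register before byte 6: 0xD4
After XOR with byte 0xDA: 0x0E

Answer: 0x1C 0x38 0x70 0xE0 0xC7 0x89 0x15 0x2A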